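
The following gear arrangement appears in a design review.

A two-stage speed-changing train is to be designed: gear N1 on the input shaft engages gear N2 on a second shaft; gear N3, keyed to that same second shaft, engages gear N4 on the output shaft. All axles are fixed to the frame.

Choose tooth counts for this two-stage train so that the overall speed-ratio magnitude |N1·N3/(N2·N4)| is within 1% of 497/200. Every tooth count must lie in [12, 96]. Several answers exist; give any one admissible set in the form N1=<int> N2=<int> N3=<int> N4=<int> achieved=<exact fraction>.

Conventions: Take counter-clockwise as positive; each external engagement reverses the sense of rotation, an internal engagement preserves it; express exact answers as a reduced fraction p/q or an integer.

design class (target 497/200): fixed-axis compound train
target = 497/200 in lowest terms: an exact hit needs N1·N3 = k·497 and N2·N4 = k·200 for one integer k, every count in [12, 96]; additionally prefer no 1:1 stage (N1 ≠ N2, N3 ≠ N4)
k = 1: no 1:1-free in-range split of k·497 and k·200 into factor pairs; take k = 2
k = 2: N1·N3 = 994 = 14·71, N2·N4 = 400 = 16·25
achieved = 14·71/(16·25) = 497/200; |achieved − target| = 0 ≤ 497/20000 ✓

N1=14 N2=16 N3=71 N4=25 achieved=497/200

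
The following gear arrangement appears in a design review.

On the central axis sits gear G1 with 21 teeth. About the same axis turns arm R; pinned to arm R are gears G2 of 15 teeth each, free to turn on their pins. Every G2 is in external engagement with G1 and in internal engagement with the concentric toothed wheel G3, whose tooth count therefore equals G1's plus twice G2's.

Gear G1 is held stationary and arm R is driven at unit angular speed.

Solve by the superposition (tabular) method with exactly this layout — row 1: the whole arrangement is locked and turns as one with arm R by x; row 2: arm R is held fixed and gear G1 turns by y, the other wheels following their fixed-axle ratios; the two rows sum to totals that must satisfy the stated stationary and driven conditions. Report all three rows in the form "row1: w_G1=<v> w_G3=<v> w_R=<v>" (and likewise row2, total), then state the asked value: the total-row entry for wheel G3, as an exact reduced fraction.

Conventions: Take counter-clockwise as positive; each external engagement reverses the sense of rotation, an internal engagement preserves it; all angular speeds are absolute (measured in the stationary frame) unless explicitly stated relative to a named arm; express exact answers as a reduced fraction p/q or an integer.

row1: w_G1=1 w_G3=1 w_R=1
row2: w_G1=-1 w_G3=7/17 w_R=0
total: w_G1=0 w_G3=24/17 w_R=1
asked value: 24/17

recognized (axles ride arm R): planetary set, 21/15/51 teeth
superposition row 1 [locked train]: every member turns x
row 2: sun turns y, ring = −(21/51)·y, arm 0
boundary: total ω_sun = x + y = 0 and total ω_arm = x = 1  ⇒  y = -1, x = 1
row 2 ring = −(21/51)·(-1) = 7/17
totals (row 1 + row 2): sun 1 + (-1) = 0, ring 1 + 7/17 = 24/17, arm 1 + 0 = 1
asked cell (total, ring) = 24/17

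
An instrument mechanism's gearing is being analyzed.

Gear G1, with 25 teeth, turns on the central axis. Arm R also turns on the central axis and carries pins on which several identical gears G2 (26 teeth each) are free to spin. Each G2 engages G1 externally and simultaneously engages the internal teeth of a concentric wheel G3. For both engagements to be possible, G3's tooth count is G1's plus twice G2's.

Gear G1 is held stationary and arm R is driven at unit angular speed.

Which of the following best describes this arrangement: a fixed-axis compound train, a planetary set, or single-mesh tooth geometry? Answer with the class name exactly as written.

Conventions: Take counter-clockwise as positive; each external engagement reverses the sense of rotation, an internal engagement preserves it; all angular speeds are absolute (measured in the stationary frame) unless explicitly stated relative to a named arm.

planetary set

topology: planetary set — G1 25T / G2 26T / G3 77T, arm = carrier (Willis)
classification: planetary set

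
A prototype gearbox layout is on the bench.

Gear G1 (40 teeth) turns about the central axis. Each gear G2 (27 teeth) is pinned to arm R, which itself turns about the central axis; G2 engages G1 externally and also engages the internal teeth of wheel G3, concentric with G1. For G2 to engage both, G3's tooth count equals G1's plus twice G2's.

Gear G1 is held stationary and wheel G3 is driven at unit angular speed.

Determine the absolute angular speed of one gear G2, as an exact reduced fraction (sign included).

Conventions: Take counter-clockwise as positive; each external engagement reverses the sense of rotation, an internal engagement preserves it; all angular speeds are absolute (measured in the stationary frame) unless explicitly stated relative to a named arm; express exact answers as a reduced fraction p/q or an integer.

47/27

class = planetary set [G3 = 40+2·27 = 94; Willis about the carrier]
ring teeth: 40 + 2·27 = 94
40(ω_sun−ω_arm) = −94(ω_ring−ω_arm),  ω_sun = 0, ω_ring = 1
40(0−ω_arm) = −94(1−ω_arm)  ⇒  134·ω_arm = 94  ⇒  ω_arm = 47/67
sun–planet mesh: 40·(0−47/67) = −27·(ω_p−ω_arm)  ⇒  ω_p−ω_arm = 1880/1809
ω_p = 47/67 + 1880/1809 = 47/27
exact speed ratio = 47/27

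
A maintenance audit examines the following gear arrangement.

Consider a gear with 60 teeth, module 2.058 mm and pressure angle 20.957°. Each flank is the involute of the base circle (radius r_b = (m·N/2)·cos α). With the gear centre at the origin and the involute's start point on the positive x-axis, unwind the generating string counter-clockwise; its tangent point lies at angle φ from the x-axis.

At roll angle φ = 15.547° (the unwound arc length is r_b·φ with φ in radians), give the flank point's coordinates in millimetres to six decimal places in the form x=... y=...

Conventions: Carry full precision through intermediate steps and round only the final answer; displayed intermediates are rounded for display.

x=59.739500 y=0.381147

class = single-mesh tooth geometry [base-circle involute, m = 2.058, 60T]
pitch radius r_p = m·N/2 = 2.058·60/2 = 61.740000
base radius r_b = r_p·cos α = 61.740000·cos 20.957° = 57.655844
roll angle φ = 15.547° = 0.27134634 rad
x = r_b·(cos φ + φ·sin φ) = 59.739500
y = r_b·(sin φ − φ·cos φ) = 0.381147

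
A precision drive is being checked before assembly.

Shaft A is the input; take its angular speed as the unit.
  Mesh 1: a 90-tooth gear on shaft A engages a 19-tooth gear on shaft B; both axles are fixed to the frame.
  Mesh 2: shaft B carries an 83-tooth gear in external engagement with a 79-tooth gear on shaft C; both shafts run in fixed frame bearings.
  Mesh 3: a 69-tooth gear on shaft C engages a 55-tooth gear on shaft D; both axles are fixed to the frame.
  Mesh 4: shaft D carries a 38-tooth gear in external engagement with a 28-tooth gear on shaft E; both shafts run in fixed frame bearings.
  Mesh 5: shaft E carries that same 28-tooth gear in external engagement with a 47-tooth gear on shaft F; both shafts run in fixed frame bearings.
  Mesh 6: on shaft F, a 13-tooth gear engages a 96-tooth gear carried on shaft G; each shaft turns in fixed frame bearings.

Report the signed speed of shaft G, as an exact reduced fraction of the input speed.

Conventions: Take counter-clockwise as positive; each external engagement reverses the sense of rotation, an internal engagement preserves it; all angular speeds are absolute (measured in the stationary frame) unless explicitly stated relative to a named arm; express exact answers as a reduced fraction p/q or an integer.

223353/326744

6-mesh fixed-axis compound train (all bearings frame-fixed)
mesh 1 [90T→19T]: |ω|/ω_in = 1×90/19 = 90/19, sense flips to −
mesh 2 [83T→79T]: |ω|/ω_in = (90/19)×83/79 = 7470/1501, sense flips to +
mesh 3 [69T→55T]: |ω|/ω_in = (7470/1501)×69/55 = 103086/16511, sense flips to −
mesh 4 [38T→28T]: |ω|/ω_in = (103086/16511)×38/28 = 51543/6083, sense flips to +
mesh 5 [28T→47T]: |ω|/ω_in = (51543/6083)×28/47 = 206172/40843, sense flips to −
mesh 6 [13T→96T]: |ω|/ω_in = (206172/40843)×13/96 = 223353/326744, sense flips to +
signed output speed (× input speed) = 223353/326744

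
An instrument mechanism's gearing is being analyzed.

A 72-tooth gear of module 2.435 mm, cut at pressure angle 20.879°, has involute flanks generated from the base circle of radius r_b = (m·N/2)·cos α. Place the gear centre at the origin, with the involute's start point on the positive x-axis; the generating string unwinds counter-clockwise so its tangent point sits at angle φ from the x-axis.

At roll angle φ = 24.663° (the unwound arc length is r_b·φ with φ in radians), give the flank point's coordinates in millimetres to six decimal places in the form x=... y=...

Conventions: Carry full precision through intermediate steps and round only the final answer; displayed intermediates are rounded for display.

x=89.143821 y=2.137393

single-mesh involute tooth geometry (72T wheel at module 2.435)
pitch radius r_p = m·N/2 = 2.435·72/2 = 87.660000
base radius r_b = r_p·cos α = 87.660000·cos 20.879° = 81.903820
roll angle φ = 24.663° = 0.43045055 rad
x = r_b·(cos φ + φ·sin φ) = 89.143821
y = r_b·(sin φ − φ·cos φ) = 2.137393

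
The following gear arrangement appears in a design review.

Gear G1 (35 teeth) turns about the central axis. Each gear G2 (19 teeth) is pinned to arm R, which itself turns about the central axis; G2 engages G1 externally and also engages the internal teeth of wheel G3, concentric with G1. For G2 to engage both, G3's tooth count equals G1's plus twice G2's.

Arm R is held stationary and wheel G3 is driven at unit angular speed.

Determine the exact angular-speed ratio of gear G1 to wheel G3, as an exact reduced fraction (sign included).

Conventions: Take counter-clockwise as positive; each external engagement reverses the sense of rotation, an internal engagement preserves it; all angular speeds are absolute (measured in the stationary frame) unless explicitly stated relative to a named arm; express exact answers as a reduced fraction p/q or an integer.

-73/35

topology: planetary set — G1 35T / G2 19T / G3 73T, arm = carrier (Willis)
ring teeth: 35 + 2·19 = 73
35(ω_sun−ω_arm) = −73(ω_ring−ω_arm),  ω_arm = 0, ω_ring = 1
ω_sun = 0 − (73/35)(1−0) = -73/35
ω_out/ω_in = -73/35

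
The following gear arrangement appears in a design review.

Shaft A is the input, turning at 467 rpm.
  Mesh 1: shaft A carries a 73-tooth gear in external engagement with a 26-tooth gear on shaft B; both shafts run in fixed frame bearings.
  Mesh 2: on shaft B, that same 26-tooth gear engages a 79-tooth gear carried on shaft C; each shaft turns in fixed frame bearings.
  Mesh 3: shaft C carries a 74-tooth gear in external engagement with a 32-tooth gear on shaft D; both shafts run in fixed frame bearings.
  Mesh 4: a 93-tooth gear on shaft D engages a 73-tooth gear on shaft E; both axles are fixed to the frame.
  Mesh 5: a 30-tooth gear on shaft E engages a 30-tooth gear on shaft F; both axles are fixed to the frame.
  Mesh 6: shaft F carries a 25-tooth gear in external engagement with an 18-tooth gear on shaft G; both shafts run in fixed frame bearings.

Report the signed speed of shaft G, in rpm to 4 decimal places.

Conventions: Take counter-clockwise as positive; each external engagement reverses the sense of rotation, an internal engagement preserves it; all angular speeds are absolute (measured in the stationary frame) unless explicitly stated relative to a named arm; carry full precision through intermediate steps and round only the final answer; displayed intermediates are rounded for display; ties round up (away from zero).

+1765.7206 rpm

class = fixed-axis compound train [6 meshes; 6 ratios multiply, 6 sense flips]
mesh 1 [73T→26T]: ω = 467.0000×73/26 = 1311.1923 rpm, sense flips to −
mesh 2 [26T→79T]: ω = 1311.1923×26/79 = 431.5316 rpm, sense flips to +
mesh 3 [74T→32T]: ω = 431.5316×74/32 = 997.9169 rpm, sense flips to −
mesh 4 [93T→73T]: ω = 997.9169×93/73 = 1271.3188 rpm, sense flips to +
mesh 5 [30T→30T]: ω = 1271.3188×30/30 = 1271.3188 rpm, sense flips to −
mesh 6 [25T→18T]: ω = 1271.3188×25/18 = 1765.7206 rpm, sense flips to +
signed output speed = +1765.7206 rpm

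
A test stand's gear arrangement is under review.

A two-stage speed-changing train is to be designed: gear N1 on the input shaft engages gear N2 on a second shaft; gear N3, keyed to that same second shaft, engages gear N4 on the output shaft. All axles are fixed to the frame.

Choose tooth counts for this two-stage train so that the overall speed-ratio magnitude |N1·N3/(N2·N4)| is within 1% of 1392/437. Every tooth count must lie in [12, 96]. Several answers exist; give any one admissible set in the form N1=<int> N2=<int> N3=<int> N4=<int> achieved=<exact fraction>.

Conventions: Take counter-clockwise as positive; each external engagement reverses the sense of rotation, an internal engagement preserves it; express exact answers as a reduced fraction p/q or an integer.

N1=16 N2=19 N3=87 N4=23 achieved=1392/437

topology: fixed-axis compound train — 2 stages, target 1392/437
target = 1392/437 in lowest terms: an exact hit needs N1·N3 = k·1392 and N2·N4 = k·437 for one integer k, every count in [12, 96]; additionally prefer no 1:1 stage (N1 ≠ N2, N3 ≠ N4)
k = 1: N1·N3 = 1392 = 16·87, N2·N4 = 437 = 19·23
achieved = 16·87/(19·23) = 1392/437; |achieved − target| = 0 ≤ 348/10925 ✓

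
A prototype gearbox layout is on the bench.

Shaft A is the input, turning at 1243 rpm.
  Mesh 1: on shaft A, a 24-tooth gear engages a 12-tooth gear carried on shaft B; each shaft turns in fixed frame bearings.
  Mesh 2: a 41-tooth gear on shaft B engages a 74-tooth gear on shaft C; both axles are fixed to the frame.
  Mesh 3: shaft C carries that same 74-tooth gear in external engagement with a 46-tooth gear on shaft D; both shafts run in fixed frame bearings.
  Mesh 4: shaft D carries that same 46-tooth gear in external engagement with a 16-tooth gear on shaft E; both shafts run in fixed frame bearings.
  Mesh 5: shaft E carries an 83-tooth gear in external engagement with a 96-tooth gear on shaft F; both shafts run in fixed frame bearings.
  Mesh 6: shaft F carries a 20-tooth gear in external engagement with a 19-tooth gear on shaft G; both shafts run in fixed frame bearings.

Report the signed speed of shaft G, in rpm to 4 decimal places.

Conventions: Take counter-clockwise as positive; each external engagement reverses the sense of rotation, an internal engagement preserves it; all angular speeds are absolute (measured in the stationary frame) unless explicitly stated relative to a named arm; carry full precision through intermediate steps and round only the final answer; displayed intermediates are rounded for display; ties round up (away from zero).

+5797.6001 rpm

6-mesh fixed-axis compound train (all bearings frame-fixed)
mesh 1 [24T→12T]: ω = 1243.0000×24/12 = 2486.0000 rpm, sense flips to −
mesh 2 [41T→74T]: ω = 2486.0000×41/74 = 1377.3784 rpm, sense flips to +
mesh 3 [74T→46T]: ω = 1377.3784×74/46 = 2215.7826 rpm, sense flips to −
mesh 4 [46T→16T]: ω = 2215.7826×46/16 = 6370.3750 rpm, sense flips to +
mesh 5 [83T→96T]: ω = 6370.3750×83/96 = 5507.7201 rpm, sense flips to −
mesh 6 [20T→19T]: ω = 5507.7201×20/19 = 5797.6001 rpm, sense flips to +
signed output speed = +5797.6001 rpm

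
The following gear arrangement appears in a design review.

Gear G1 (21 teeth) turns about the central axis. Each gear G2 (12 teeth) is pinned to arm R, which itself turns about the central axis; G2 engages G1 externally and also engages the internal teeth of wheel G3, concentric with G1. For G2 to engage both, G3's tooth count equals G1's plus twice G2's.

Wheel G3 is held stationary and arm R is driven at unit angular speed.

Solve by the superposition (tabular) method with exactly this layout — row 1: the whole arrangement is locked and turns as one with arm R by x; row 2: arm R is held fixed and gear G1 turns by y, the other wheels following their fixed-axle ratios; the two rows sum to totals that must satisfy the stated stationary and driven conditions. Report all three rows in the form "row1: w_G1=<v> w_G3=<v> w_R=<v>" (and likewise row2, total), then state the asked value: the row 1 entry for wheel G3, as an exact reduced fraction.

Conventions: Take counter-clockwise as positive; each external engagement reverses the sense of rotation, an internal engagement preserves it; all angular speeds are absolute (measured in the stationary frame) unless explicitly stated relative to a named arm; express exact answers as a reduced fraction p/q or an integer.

row1: w_G1=1 w_G3=1 w_R=1
row2: w_G1=15/7 w_G3=-1 w_R=0
total: w_G1=22/7 w_G3=0 w_R=1
asked value: 1

topology: planetary set — G1 21T / G2 12T / G3 45T, arm = carrier (Willis)
row 1: whole set turns with the arm by x
row 2 — arm fixed, fixed-axis ratios: sun y, ring −(21/45)·y, arm 0
boundary: total ω_ring = x − (21/45)·y = 0 and total ω_arm = x = 1  ⇒  y = 15/7, x = 1
row 2 ring = −(21/45)·15/7 = -1
totals (row 1 + row 2): sun 1 + 15/7 = 22/7, ring 1 + (-1) = 0, arm 1 + 0 = 1
asked cell (row1, ring) = 1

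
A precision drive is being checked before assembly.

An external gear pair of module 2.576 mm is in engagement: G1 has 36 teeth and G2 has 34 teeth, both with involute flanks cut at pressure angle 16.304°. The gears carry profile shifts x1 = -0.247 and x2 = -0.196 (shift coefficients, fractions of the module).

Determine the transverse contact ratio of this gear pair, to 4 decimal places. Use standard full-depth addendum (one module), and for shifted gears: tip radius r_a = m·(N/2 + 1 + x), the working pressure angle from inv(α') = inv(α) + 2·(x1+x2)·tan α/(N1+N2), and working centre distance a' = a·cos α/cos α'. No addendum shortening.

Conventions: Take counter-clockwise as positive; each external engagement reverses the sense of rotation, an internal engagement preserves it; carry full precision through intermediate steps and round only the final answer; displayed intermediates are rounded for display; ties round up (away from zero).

recognized (one external pair, fixed centres): single-mesh tooth geometry, m = 2.576, N1 = 36, N2 = 34
base radii: r_b1 = 44.503343, r_b2 = 42.030935
tip radii: r_a1 = 48.307728, r_a2 = 45.863104
inv(α') = inv(16.304°) + 2·(-0.247-0.196)·tan α/(36+34) = 0.00423560  ⇒  α' = 13.27371°
a' = a·cos α / cos α' = 90.1600·cos 16.304°/cos 13.27371° = 88.909555
action lengths: √(r_a1²−r_b1²) = 18.790664, √(r_a2²−r_b2²) = 18.352787
base pitch p_b = π·m·cos α = 7.767299
CR = (18.790664 + 18.352787 − 88.909555·sin 13.27371°)/7.767299 = 2.153843
contact ratio ≈ 2.1538

2.1538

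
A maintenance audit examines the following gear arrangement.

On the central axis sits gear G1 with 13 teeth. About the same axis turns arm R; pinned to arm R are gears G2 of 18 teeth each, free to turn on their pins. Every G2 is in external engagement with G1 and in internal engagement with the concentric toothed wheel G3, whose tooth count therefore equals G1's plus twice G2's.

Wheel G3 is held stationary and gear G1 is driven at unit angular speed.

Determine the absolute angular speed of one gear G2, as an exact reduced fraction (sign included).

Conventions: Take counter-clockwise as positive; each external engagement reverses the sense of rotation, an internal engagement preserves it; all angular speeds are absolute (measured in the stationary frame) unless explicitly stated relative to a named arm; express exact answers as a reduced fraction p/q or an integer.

-13/36

recognized (axles ride arm R): planetary set, 13/18/49 teeth
ring teeth: 13 + 2·18 = 49
13(ω_sun−ω_arm) = −49(ω_ring−ω_arm),  ω_ring = 0, ω_sun = 1
13(1−ω_arm) = −49(0−ω_arm)  ⇒  62·ω_arm = 13  ⇒  ω_arm = 13/62
sun–planet mesh: 13·(1−13/62) = −18·(ω_p−ω_arm)  ⇒  ω_p−ω_arm = -637/1116
ω_p = 13/62 − 637/1116 = -13/36
exact speed ratio = -13/36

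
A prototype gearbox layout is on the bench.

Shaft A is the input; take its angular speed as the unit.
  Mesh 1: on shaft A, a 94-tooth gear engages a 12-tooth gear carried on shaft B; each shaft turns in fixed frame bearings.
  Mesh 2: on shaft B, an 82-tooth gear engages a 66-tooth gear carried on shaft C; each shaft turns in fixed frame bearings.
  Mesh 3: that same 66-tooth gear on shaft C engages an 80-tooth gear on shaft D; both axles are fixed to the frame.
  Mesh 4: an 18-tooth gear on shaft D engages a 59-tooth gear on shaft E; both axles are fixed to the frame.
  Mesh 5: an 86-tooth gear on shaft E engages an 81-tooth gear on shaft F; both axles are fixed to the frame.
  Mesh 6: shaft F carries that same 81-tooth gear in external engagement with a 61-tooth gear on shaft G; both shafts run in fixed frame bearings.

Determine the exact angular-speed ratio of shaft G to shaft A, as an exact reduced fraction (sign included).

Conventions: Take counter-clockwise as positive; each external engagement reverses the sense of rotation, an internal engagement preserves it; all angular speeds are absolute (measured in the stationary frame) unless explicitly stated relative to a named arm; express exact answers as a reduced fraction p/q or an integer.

248583/71980

class = fixed-axis compound train [6 meshes; 6 ratios multiply, 6 sense flips]
mesh 1 [94T→12T]: running ratio 47/6, sense −
mesh 2 [82T→66T]: running ratio 1927/198, sense +
mesh 3 [66T→80T]: running ratio 1927/240, sense −
mesh 4 [18T→59T]: running ratio 5781/2360, sense +
mesh 5 [86T→81T]: running ratio 82861/31860, sense −
mesh 6 [81T→61T]: running ratio 248583/71980, sense +
ω_out/ω_in = 248583/71980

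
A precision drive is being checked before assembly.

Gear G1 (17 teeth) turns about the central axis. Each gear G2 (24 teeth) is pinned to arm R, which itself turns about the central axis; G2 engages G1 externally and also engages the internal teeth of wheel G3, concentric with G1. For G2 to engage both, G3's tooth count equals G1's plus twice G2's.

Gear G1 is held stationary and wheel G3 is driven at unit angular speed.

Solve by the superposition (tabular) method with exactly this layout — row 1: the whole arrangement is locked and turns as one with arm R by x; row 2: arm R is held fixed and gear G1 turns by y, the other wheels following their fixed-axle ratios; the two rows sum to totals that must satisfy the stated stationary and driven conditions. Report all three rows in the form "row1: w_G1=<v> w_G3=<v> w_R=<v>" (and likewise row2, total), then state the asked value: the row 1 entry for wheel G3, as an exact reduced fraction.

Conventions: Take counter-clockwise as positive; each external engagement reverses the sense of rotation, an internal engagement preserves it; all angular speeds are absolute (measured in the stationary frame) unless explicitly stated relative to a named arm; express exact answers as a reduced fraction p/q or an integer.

recognized (axles ride arm R): planetary set, 17/24/65 teeth
row 1: whole set turns with the arm by x
superposition row 2 [arm held]: sun y, ring −(17/65)·y, arm 0
boundary: total ω_sun = x + y = 0 and total ω_ring = x − (17/65)·y = 1  ⇒  y = -65/82, x = 65/82
row 2 ring = −(17/65)·(-65/82) = 17/82
totals (row 1 + row 2): sun 65/82 + (-65/82) = 0, ring 65/82 + 17/82 = 1, arm 65/82 + 0 = 65/82
asked cell (row1, ring) = 65/82

row1: w_G1=65/82 w_G3=65/82 w_R=65/82
row2: w_G1=-65/82 w_G3=17/82 w_R=0
total: w_G1=0 w_G3=1 w_R=65/82
asked value: 65/82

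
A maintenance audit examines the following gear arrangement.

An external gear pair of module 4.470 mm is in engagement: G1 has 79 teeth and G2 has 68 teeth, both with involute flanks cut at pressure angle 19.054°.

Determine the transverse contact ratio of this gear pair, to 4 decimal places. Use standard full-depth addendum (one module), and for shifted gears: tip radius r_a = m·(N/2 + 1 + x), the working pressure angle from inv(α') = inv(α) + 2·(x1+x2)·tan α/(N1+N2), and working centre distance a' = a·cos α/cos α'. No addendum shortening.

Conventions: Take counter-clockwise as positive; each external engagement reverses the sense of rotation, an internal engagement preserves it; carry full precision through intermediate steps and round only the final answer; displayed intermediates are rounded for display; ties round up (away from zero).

class = single-mesh tooth geometry [involute pair 79T × 68T, m = 4.470]
base radii: r_b1 = 166.891236, r_b2 = 143.653216
tip radii: r_a1 = 181.035000, r_a2 = 156.450000
no profile shift: α' = α, a' = a
action lengths: √(r_a1²−r_b1²) = 70.149744, √(r_a2²−r_b2²) = 61.970607
base pitch p_b = π·m·cos α = 13.273526
CR = (70.149744 + 61.970607 − 328.545000·sin 19.05400°)/13.273526 = 1.873190
contact ratio ≈ 1.8732

1.8732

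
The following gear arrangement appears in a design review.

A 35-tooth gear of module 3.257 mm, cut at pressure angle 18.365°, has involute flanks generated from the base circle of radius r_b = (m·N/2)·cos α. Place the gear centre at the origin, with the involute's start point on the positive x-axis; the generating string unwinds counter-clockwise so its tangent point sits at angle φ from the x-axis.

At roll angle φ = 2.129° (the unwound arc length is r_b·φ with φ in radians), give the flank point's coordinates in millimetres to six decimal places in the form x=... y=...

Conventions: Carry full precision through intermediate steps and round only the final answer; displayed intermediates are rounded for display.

x=54.131872 y=0.000925

topology: single-mesh involute geometry — m = 3.257, N = 35
pitch radius r_p = m·N/2 = 3.257·35/2 = 56.997500
base radius r_b = r_p·cos α = 56.997500·cos 18.365° = 54.094541
roll angle φ = 2.129° = 0.03715806 rad
x = r_b·(cos φ + φ·sin φ) = 54.131872
y = r_b·(sin φ − φ·cos φ) = 0.000925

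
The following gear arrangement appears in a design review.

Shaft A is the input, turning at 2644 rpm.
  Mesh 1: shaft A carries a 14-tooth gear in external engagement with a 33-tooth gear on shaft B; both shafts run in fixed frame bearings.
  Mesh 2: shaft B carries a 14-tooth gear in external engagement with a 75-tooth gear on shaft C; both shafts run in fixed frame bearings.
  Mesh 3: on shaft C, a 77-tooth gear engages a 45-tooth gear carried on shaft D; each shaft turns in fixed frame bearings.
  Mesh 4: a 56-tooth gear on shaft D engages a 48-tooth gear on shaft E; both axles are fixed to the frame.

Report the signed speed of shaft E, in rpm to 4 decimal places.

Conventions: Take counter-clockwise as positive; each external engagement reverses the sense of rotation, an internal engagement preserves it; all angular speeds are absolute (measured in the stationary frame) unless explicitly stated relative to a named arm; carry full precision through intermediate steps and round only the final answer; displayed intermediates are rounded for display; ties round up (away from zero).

+417.9914 rpm

recognized (5 fixed axles, 4 meshes): fixed-axis compound train
mesh 1 [14T→33T]: ω = 2644.0000×14/33 = 1121.6970 rpm, sense flips to −
mesh 2 [14T→75T]: ω = 1121.6970×14/75 = 209.3834 rpm, sense flips to +
mesh 3 [77T→45T]: ω = 209.3834×77/45 = 358.2783 rpm, sense flips to −
mesh 4 [56T→48T]: ω = 358.2783×56/48 = 417.9914 rpm, sense flips to +
signed output speed = +417.9914 rpm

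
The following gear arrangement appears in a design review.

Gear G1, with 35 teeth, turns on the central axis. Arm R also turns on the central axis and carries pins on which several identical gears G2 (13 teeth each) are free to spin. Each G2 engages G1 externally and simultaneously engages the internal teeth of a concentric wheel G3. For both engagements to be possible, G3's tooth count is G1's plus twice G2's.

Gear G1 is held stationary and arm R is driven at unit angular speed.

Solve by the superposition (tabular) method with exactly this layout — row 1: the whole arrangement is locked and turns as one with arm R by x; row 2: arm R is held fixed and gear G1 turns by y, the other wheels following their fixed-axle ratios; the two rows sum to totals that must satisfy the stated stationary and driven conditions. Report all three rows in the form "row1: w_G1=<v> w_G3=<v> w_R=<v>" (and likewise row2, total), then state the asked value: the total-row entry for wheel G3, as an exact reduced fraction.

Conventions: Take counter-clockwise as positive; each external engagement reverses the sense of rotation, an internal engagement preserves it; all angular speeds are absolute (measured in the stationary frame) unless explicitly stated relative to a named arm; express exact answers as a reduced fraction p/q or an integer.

row1: w_G1=1 w_G3=1 w_R=1
row2: w_G1=-1 w_G3=35/61 w_R=0
total: w_G1=0 w_G3=96/61 w_R=1
asked value: 96/61

class = planetary set [G3 = 35+2·13 = 61; Willis about the carrier]
row 1 — lock + rotate with arm: ω_sun = ω_ring = ω_arm = x
row 2 — arm fixed, fixed-axis ratios: sun y, ring −(35/61)·y, arm 0
boundary: total ω_sun = x + y = 0 and total ω_arm = x = 1  ⇒  y = -1, x = 1
row 2 ring = −(35/61)·(-1) = 35/61
totals (row 1 + row 2): sun 1 + (-1) = 0, ring 1 + 35/61 = 96/61, arm 1 + 0 = 1
asked cell (total, ring) = 96/61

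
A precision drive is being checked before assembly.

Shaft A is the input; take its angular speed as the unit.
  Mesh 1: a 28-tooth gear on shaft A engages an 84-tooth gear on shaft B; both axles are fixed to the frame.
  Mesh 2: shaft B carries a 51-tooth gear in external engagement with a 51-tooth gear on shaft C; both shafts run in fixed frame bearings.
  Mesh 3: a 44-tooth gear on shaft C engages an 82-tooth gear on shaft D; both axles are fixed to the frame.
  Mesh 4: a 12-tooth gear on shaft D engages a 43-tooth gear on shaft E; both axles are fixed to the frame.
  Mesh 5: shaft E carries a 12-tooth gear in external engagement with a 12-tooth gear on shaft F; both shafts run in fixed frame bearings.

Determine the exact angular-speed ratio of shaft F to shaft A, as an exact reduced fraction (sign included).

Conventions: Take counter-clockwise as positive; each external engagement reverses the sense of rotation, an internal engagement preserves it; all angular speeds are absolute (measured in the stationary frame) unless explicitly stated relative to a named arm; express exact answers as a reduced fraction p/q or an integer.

class = fixed-axis compound train [5 meshes; 5 ratios multiply, 5 sense flips]
mesh 1 [28T→84T]: running ratio 1/3, sense −
mesh 2 [51T→51T]: running ratio 1/3, sense +
mesh 3 [44T→82T]: running ratio 22/123, sense −
mesh 4 [12T→43T]: running ratio 88/1763, sense +
mesh 5 [12T→12T]: running ratio 88/1763, sense −
ω_out/ω_in = -88/1763

-88/1763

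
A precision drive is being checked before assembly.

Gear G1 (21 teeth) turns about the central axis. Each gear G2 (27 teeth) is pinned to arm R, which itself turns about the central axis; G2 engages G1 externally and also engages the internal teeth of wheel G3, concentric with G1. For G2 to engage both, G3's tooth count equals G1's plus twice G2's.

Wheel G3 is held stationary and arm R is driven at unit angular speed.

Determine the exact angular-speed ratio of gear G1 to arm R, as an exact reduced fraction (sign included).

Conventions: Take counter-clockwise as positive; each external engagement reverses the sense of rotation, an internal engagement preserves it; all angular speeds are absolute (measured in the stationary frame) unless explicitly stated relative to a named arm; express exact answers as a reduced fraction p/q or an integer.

planetary set (21T centre, 27T on arm, 75T internal) — Willis relation
ring teeth: 21 + 2·27 = 75
21(ω_sun−ω_arm) = −75(ω_ring−ω_arm),  ω_ring = 0, ω_arm = 1
ω_sun = 1 − (75/21)(0−1) = 32/7
ω_out/ω_in = 32/7

32/7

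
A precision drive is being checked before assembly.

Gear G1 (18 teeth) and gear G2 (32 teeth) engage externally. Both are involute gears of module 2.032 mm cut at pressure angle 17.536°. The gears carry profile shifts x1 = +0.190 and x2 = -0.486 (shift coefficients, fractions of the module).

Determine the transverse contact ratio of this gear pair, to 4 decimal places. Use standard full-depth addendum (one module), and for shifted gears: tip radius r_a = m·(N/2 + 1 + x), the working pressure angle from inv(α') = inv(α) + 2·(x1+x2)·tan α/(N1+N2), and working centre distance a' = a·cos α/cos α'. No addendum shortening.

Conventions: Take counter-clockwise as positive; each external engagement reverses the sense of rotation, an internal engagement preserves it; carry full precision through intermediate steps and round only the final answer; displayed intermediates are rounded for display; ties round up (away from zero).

recognized (one external pair, fixed centres): single-mesh tooth geometry, m = 2.032, N1 = 18, N2 = 32
base radii: r_b1 = 17.438117, r_b2 = 31.001097
tip radii: r_a1 = 20.706080, r_a2 = 33.556448
inv(α') = inv(17.536°) + 2·(+0.190-0.486)·tan α/(18+32) = 0.00618745  ⇒  α' = 15.02998°
a' = a·cos α / cos α' = 50.8000·cos 17.536°/cos 15.02998° = 50.155003
action lengths: √(r_a1²−r_b1²) = 11.164848, √(r_a2²−r_b2²) = 12.843956
base pitch p_b = π·m·cos α = 6.087051
CR = (11.164848 + 12.843956 − 50.155003·sin 15.02998°)/6.087051 = 1.807507
contact ratio ≈ 1.8075

1.8075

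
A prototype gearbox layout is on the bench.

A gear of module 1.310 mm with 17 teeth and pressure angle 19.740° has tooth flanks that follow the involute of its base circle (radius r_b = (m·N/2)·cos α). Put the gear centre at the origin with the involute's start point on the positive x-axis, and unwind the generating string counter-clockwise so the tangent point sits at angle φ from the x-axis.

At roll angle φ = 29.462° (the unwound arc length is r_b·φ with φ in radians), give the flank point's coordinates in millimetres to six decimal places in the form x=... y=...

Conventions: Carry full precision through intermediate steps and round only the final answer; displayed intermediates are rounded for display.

recognized (one wheel, involute flank): single-mesh tooth geometry, m = 1.310, N = 17
pitch radius r_p = m·N/2 = 1.310·17/2 = 11.135000
base radius r_b = r_p·cos α = 11.135000·cos 19.740° = 10.480651
roll angle φ = 29.462° = 0.51420890 rad
x = r_b·(cos φ + φ·sin φ) = 11.775995
y = r_b·(sin φ − φ·cos φ) = 0.462550

x=11.775995 y=0.462550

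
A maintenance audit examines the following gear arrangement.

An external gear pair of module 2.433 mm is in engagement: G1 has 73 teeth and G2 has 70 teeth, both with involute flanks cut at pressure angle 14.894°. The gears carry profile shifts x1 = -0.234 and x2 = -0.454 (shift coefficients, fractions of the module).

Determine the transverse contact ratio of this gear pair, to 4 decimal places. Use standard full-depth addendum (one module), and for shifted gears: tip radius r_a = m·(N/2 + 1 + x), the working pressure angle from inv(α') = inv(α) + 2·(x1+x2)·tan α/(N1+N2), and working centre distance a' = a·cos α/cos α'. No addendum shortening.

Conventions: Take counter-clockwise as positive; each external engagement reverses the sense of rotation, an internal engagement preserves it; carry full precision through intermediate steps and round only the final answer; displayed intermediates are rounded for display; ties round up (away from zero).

2.5480

topology: single-mesh involute geometry — m = 2.433, 73T/70T pair
base radii: r_b1 = 85.820935, r_b2 = 82.294048
tip radii: r_a1 = 90.668178, r_a2 = 86.483418
inv(α') = inv(14.894°) + 2·(-0.234-0.454)·tan α/(73+70) = 0.00345872  ⇒  α' = 12.41809°
a' = a·cos α / cos α' = 173.9595·cos 14.894°/cos 12.41809° = 172.142353
action lengths: √(r_a1²−r_b1²) = 29.248685, √(r_a2²−r_b2²) = 26.590813
base pitch p_b = π·m·cos α = 7.386696
CR = (29.248685 + 26.590813 − 172.142353·sin 12.41809°)/7.386696 = 2.548009
contact ratio ≈ 2.5480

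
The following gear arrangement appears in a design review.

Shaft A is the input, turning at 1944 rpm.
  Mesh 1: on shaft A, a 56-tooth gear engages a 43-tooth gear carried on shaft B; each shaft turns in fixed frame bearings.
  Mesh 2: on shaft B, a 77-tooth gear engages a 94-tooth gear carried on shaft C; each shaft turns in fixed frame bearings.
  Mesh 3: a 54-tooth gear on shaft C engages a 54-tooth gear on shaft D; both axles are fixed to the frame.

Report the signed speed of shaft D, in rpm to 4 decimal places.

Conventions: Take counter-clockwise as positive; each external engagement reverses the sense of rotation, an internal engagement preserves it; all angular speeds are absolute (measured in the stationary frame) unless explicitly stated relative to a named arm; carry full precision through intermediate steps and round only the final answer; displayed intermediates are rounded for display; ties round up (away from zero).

class = fixed-axis compound train [3 meshes; 3 ratios multiply, 3 sense flips]
mesh 1 [56T→43T]: ω = 1944.0000×56/43 = 2531.7209 rpm, sense flips to −
mesh 2 [77T→94T]: ω = 2531.7209×77/94 = 2073.8565 rpm, sense flips to +
mesh 3 [54T→54T]: ω = 2073.8565×54/54 = 2073.8565 rpm, sense flips to −
signed output speed = -2073.8565 rpm

-2073.8565 rpm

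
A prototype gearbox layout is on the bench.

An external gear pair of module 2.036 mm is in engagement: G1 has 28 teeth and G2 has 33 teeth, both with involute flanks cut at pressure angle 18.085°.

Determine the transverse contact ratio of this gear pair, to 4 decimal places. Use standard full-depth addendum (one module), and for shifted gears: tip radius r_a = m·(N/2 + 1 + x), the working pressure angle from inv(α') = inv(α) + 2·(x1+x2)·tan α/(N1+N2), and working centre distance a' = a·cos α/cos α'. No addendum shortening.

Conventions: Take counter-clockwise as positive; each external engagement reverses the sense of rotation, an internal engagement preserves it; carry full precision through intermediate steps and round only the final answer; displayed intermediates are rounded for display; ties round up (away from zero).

class = single-mesh tooth geometry [involute pair 28T × 33T, m = 2.036]
base radii: r_b1 = 27.095818, r_b2 = 31.934357
tip radii: r_a1 = 30.540000, r_a2 = 35.630000
no profile shift: α' = α, a' = a
action lengths: √(r_a1²−r_b1²) = 14.089296, √(r_a2²−r_b2²) = 15.801701
base pitch p_b = π·m·cos α = 6.080287
CR = (14.089296 + 15.801701 − 62.098000·sin 18.08500°)/6.080287 = 1.745652
contact ratio ≈ 1.7457

1.7457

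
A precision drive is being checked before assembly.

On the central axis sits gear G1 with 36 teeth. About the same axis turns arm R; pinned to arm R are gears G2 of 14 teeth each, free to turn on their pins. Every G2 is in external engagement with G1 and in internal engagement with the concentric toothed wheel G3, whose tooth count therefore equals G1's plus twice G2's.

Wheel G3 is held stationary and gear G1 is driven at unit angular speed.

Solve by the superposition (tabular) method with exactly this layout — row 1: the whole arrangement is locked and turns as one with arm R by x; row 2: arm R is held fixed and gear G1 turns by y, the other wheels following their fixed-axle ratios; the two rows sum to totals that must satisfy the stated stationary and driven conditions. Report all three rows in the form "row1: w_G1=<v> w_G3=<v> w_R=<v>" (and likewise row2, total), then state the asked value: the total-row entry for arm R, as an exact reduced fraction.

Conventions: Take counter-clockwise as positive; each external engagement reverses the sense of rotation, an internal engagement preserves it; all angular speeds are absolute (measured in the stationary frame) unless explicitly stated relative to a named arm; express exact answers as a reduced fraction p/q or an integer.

class = planetary set [G3 = 36+2·14 = 64; Willis about the carrier]
row 1 (train locked, turned with arm): all members turn x
superposition row 2 [arm held]: sun y, ring −(36/64)·y, arm 0
boundary: total ω_ring = x − (36/64)·y = 0 and total ω_sun = x + y = 1  ⇒  y = 16/25, x = 9/25
row 2 ring = −(36/64)·16/25 = -9/25
totals (row 1 + row 2): sun 9/25 + 16/25 = 1, ring 9/25 + (-9/25) = 0, arm 9/25 + 0 = 9/25
asked cell (total, arm) = 9/25

row1: w_G1=9/25 w_G3=9/25 w_R=9/25
row2: w_G1=16/25 w_G3=-9/25 w_R=0
total: w_G1=1 w_G3=0 w_R=9/25
asked value: 9/25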